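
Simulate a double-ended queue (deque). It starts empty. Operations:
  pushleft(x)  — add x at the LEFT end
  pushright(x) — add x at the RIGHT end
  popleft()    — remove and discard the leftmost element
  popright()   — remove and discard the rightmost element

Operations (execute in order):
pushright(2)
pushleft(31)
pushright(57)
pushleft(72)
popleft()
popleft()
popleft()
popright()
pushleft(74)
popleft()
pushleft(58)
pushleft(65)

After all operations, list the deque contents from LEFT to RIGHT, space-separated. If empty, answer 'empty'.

pushright(2): [2]
pushleft(31): [31, 2]
pushright(57): [31, 2, 57]
pushleft(72): [72, 31, 2, 57]
popleft(): [31, 2, 57]
popleft(): [2, 57]
popleft(): [57]
popright(): []
pushleft(74): [74]
popleft(): []
pushleft(58): [58]
pushleft(65): [65, 58]

Answer: 65 58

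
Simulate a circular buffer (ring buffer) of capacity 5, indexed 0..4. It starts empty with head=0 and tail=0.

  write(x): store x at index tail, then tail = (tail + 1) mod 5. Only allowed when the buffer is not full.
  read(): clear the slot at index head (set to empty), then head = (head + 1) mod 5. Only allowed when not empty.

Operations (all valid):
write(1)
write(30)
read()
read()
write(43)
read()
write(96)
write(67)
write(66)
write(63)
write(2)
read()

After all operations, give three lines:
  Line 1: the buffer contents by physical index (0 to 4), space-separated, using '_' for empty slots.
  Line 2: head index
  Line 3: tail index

write(1): buf=[1 _ _ _ _], head=0, tail=1, size=1
write(30): buf=[1 30 _ _ _], head=0, tail=2, size=2
read(): buf=[_ 30 _ _ _], head=1, tail=2, size=1
read(): buf=[_ _ _ _ _], head=2, tail=2, size=0
write(43): buf=[_ _ 43 _ _], head=2, tail=3, size=1
read(): buf=[_ _ _ _ _], head=3, tail=3, size=0
write(96): buf=[_ _ _ 96 _], head=3, tail=4, size=1
write(67): buf=[_ _ _ 96 67], head=3, tail=0, size=2
write(66): buf=[66 _ _ 96 67], head=3, tail=1, size=3
write(63): buf=[66 63 _ 96 67], head=3, tail=2, size=4
write(2): buf=[66 63 2 96 67], head=3, tail=3, size=5
read(): buf=[66 63 2 _ 67], head=4, tail=3, size=4

Answer: 66 63 2 _ 67
4
3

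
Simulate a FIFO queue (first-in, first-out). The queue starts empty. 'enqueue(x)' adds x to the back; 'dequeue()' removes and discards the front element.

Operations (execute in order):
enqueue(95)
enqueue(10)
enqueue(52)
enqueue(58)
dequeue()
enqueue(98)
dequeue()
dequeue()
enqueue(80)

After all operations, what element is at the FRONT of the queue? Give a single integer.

enqueue(95): queue = [95]
enqueue(10): queue = [95, 10]
enqueue(52): queue = [95, 10, 52]
enqueue(58): queue = [95, 10, 52, 58]
dequeue(): queue = [10, 52, 58]
enqueue(98): queue = [10, 52, 58, 98]
dequeue(): queue = [52, 58, 98]
dequeue(): queue = [58, 98]
enqueue(80): queue = [58, 98, 80]

Answer: 58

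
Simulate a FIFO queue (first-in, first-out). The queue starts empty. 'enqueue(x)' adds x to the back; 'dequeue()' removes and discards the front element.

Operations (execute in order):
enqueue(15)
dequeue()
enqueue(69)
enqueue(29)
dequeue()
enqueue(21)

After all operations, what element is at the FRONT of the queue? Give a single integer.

enqueue(15): queue = [15]
dequeue(): queue = []
enqueue(69): queue = [69]
enqueue(29): queue = [69, 29]
dequeue(): queue = [29]
enqueue(21): queue = [29, 21]

Answer: 29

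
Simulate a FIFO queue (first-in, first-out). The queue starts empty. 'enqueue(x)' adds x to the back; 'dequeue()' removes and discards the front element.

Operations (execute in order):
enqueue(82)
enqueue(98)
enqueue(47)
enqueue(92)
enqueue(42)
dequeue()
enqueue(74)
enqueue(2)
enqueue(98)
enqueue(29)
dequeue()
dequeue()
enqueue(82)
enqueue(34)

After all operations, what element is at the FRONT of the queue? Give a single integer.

Answer: 92

Derivation:
enqueue(82): queue = [82]
enqueue(98): queue = [82, 98]
enqueue(47): queue = [82, 98, 47]
enqueue(92): queue = [82, 98, 47, 92]
enqueue(42): queue = [82, 98, 47, 92, 42]
dequeue(): queue = [98, 47, 92, 42]
enqueue(74): queue = [98, 47, 92, 42, 74]
enqueue(2): queue = [98, 47, 92, 42, 74, 2]
enqueue(98): queue = [98, 47, 92, 42, 74, 2, 98]
enqueue(29): queue = [98, 47, 92, 42, 74, 2, 98, 29]
dequeue(): queue = [47, 92, 42, 74, 2, 98, 29]
dequeue(): queue = [92, 42, 74, 2, 98, 29]
enqueue(82): queue = [92, 42, 74, 2, 98, 29, 82]
enqueue(34): queue = [92, 42, 74, 2, 98, 29, 82, 34]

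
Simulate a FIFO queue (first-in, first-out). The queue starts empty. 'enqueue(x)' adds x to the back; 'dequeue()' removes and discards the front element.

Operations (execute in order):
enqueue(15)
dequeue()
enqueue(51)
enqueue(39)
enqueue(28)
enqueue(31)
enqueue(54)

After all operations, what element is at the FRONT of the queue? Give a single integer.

enqueue(15): queue = [15]
dequeue(): queue = []
enqueue(51): queue = [51]
enqueue(39): queue = [51, 39]
enqueue(28): queue = [51, 39, 28]
enqueue(31): queue = [51, 39, 28, 31]
enqueue(54): queue = [51, 39, 28, 31, 54]

Answer: 51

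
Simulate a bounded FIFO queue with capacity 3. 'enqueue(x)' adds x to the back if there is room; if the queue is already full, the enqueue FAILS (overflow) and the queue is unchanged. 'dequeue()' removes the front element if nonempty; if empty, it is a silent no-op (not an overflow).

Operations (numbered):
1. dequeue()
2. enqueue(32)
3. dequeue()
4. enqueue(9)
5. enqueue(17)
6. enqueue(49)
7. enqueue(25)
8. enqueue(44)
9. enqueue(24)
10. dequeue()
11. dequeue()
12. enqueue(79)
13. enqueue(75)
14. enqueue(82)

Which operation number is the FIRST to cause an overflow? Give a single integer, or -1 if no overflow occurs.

Answer: 7

Derivation:
1. dequeue(): empty, no-op, size=0
2. enqueue(32): size=1
3. dequeue(): size=0
4. enqueue(9): size=1
5. enqueue(17): size=2
6. enqueue(49): size=3
7. enqueue(25): size=3=cap → OVERFLOW (fail)
8. enqueue(44): size=3=cap → OVERFLOW (fail)
9. enqueue(24): size=3=cap → OVERFLOW (fail)
10. dequeue(): size=2
11. dequeue(): size=1
12. enqueue(79): size=2
13. enqueue(75): size=3
14. enqueue(82): size=3=cap → OVERFLOW (fail)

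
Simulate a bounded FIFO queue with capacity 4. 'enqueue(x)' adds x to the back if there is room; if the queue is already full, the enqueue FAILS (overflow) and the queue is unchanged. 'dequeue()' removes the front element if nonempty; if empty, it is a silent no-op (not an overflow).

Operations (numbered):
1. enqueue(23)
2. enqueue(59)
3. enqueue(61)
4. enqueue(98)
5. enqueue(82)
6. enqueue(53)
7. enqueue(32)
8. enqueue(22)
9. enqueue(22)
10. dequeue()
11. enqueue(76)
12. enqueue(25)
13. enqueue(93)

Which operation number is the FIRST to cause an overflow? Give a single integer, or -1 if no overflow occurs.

1. enqueue(23): size=1
2. enqueue(59): size=2
3. enqueue(61): size=3
4. enqueue(98): size=4
5. enqueue(82): size=4=cap → OVERFLOW (fail)
6. enqueue(53): size=4=cap → OVERFLOW (fail)
7. enqueue(32): size=4=cap → OVERFLOW (fail)
8. enqueue(22): size=4=cap → OVERFLOW (fail)
9. enqueue(22): size=4=cap → OVERFLOW (fail)
10. dequeue(): size=3
11. enqueue(76): size=4
12. enqueue(25): size=4=cap → OVERFLOW (fail)
13. enqueue(93): size=4=cap → OVERFLOW (fail)

Answer: 5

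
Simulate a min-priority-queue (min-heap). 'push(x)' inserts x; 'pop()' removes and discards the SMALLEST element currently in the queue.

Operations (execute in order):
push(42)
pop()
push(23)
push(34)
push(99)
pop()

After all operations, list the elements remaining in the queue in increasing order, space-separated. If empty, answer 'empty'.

push(42): heap contents = [42]
pop() → 42: heap contents = []
push(23): heap contents = [23]
push(34): heap contents = [23, 34]
push(99): heap contents = [23, 34, 99]
pop() → 23: heap contents = [34, 99]

Answer: 34 99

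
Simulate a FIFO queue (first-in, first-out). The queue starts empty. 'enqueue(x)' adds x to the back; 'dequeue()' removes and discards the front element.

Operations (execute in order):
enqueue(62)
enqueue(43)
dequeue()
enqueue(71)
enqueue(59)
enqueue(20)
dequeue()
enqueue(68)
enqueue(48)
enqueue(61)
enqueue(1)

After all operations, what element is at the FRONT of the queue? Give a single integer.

Answer: 71

Derivation:
enqueue(62): queue = [62]
enqueue(43): queue = [62, 43]
dequeue(): queue = [43]
enqueue(71): queue = [43, 71]
enqueue(59): queue = [43, 71, 59]
enqueue(20): queue = [43, 71, 59, 20]
dequeue(): queue = [71, 59, 20]
enqueue(68): queue = [71, 59, 20, 68]
enqueue(48): queue = [71, 59, 20, 68, 48]
enqueue(61): queue = [71, 59, 20, 68, 48, 61]
enqueue(1): queue = [71, 59, 20, 68, 48, 61, 1]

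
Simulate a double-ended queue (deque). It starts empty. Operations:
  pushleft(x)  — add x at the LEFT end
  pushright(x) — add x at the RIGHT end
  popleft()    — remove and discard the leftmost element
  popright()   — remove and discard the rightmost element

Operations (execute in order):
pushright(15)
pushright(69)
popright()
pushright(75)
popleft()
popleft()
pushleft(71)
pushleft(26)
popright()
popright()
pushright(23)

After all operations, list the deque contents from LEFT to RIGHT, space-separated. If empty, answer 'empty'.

Answer: 23

Derivation:
pushright(15): [15]
pushright(69): [15, 69]
popright(): [15]
pushright(75): [15, 75]
popleft(): [75]
popleft(): []
pushleft(71): [71]
pushleft(26): [26, 71]
popright(): [26]
popright(): []
pushright(23): [23]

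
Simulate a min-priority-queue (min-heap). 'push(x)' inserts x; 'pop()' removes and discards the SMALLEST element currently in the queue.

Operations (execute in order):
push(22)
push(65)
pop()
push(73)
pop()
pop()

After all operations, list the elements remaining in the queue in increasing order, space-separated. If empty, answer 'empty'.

push(22): heap contents = [22]
push(65): heap contents = [22, 65]
pop() → 22: heap contents = [65]
push(73): heap contents = [65, 73]
pop() → 65: heap contents = [73]
pop() → 73: heap contents = []

Answer: empty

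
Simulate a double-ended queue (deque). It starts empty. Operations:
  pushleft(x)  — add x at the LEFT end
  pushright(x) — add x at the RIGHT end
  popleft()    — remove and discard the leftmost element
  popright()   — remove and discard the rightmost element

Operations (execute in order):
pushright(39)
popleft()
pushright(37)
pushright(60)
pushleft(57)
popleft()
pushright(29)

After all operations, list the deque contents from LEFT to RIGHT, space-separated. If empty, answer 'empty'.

pushright(39): [39]
popleft(): []
pushright(37): [37]
pushright(60): [37, 60]
pushleft(57): [57, 37, 60]
popleft(): [37, 60]
pushright(29): [37, 60, 29]

Answer: 37 60 29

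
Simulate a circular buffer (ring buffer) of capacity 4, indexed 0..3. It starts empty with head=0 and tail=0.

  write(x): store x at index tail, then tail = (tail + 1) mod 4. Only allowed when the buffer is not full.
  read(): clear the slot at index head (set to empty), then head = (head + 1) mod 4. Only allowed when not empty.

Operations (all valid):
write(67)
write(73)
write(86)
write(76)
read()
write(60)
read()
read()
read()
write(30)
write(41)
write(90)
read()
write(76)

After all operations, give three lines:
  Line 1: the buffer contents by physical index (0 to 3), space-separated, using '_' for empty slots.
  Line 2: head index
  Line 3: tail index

write(67): buf=[67 _ _ _], head=0, tail=1, size=1
write(73): buf=[67 73 _ _], head=0, tail=2, size=2
write(86): buf=[67 73 86 _], head=0, tail=3, size=3
write(76): buf=[67 73 86 76], head=0, tail=0, size=4
read(): buf=[_ 73 86 76], head=1, tail=0, size=3
write(60): buf=[60 73 86 76], head=1, tail=1, size=4
read(): buf=[60 _ 86 76], head=2, tail=1, size=3
read(): buf=[60 _ _ 76], head=3, tail=1, size=2
read(): buf=[60 _ _ _], head=0, tail=1, size=1
write(30): buf=[60 30 _ _], head=0, tail=2, size=2
write(41): buf=[60 30 41 _], head=0, tail=3, size=3
write(90): buf=[60 30 41 90], head=0, tail=0, size=4
read(): buf=[_ 30 41 90], head=1, tail=0, size=3
write(76): buf=[76 30 41 90], head=1, tail=1, size=4

Answer: 76 30 41 90
1
1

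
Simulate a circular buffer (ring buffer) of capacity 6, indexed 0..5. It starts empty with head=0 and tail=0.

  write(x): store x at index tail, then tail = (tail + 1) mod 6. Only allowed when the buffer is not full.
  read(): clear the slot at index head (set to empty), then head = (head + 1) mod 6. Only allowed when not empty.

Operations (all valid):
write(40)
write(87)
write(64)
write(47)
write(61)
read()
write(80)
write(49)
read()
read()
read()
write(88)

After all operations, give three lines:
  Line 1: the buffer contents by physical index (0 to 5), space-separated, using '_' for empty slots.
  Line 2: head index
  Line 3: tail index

write(40): buf=[40 _ _ _ _ _], head=0, tail=1, size=1
write(87): buf=[40 87 _ _ _ _], head=0, tail=2, size=2
write(64): buf=[40 87 64 _ _ _], head=0, tail=3, size=3
write(47): buf=[40 87 64 47 _ _], head=0, tail=4, size=4
write(61): buf=[40 87 64 47 61 _], head=0, tail=5, size=5
read(): buf=[_ 87 64 47 61 _], head=1, tail=5, size=4
write(80): buf=[_ 87 64 47 61 80], head=1, tail=0, size=5
write(49): buf=[49 87 64 47 61 80], head=1, tail=1, size=6
read(): buf=[49 _ 64 47 61 80], head=2, tail=1, size=5
read(): buf=[49 _ _ 47 61 80], head=3, tail=1, size=4
read(): buf=[49 _ _ _ 61 80], head=4, tail=1, size=3
write(88): buf=[49 88 _ _ 61 80], head=4, tail=2, size=4

Answer: 49 88 _ _ 61 80
4
2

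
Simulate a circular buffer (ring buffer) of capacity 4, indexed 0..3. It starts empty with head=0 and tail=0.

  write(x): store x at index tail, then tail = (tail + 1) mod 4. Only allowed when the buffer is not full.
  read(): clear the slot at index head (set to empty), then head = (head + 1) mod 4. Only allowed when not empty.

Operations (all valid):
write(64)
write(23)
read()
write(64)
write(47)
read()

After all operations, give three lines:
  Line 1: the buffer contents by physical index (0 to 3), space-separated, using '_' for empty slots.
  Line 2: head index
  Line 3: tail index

write(64): buf=[64 _ _ _], head=0, tail=1, size=1
write(23): buf=[64 23 _ _], head=0, tail=2, size=2
read(): buf=[_ 23 _ _], head=1, tail=2, size=1
write(64): buf=[_ 23 64 _], head=1, tail=3, size=2
write(47): buf=[_ 23 64 47], head=1, tail=0, size=3
read(): buf=[_ _ 64 47], head=2, tail=0, size=2

Answer: _ _ 64 47
2
0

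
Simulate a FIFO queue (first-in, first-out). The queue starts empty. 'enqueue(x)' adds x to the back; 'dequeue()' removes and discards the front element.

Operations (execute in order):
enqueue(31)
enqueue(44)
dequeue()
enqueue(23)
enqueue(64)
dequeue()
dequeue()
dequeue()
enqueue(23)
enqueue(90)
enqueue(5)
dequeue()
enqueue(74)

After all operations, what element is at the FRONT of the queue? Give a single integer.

Answer: 90

Derivation:
enqueue(31): queue = [31]
enqueue(44): queue = [31, 44]
dequeue(): queue = [44]
enqueue(23): queue = [44, 23]
enqueue(64): queue = [44, 23, 64]
dequeue(): queue = [23, 64]
dequeue(): queue = [64]
dequeue(): queue = []
enqueue(23): queue = [23]
enqueue(90): queue = [23, 90]
enqueue(5): queue = [23, 90, 5]
dequeue(): queue = [90, 5]
enqueue(74): queue = [90, 5, 74]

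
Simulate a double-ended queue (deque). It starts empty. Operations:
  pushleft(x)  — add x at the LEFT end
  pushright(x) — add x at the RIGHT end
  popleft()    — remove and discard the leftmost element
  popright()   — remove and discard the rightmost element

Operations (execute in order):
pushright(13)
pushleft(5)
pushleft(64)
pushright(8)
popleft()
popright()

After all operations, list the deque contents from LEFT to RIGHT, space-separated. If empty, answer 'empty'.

Answer: 5 13

Derivation:
pushright(13): [13]
pushleft(5): [5, 13]
pushleft(64): [64, 5, 13]
pushright(8): [64, 5, 13, 8]
popleft(): [5, 13, 8]
popright(): [5, 13]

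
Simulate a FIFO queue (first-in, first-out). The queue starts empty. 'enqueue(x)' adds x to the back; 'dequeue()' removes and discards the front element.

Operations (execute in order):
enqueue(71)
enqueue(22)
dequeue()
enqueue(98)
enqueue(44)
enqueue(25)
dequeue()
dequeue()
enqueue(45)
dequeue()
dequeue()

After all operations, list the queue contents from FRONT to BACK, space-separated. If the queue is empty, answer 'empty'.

Answer: 45

Derivation:
enqueue(71): [71]
enqueue(22): [71, 22]
dequeue(): [22]
enqueue(98): [22, 98]
enqueue(44): [22, 98, 44]
enqueue(25): [22, 98, 44, 25]
dequeue(): [98, 44, 25]
dequeue(): [44, 25]
enqueue(45): [44, 25, 45]
dequeue(): [25, 45]
dequeue(): [45]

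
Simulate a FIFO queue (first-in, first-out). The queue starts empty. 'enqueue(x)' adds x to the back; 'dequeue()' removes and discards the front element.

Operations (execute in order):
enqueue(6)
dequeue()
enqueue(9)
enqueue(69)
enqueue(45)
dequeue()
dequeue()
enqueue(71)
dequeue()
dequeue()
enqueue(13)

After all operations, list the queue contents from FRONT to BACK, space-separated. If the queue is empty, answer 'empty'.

enqueue(6): [6]
dequeue(): []
enqueue(9): [9]
enqueue(69): [9, 69]
enqueue(45): [9, 69, 45]
dequeue(): [69, 45]
dequeue(): [45]
enqueue(71): [45, 71]
dequeue(): [71]
dequeue(): []
enqueue(13): [13]

Answer: 13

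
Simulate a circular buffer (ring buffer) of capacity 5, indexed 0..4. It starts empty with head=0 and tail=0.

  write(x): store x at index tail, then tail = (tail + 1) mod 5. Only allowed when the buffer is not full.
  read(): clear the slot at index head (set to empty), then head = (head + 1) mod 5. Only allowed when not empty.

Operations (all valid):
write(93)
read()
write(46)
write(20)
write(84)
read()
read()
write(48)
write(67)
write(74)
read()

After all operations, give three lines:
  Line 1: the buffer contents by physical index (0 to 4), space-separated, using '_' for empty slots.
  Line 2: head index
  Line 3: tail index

Answer: 67 74 _ _ 48
4
2

Derivation:
write(93): buf=[93 _ _ _ _], head=0, tail=1, size=1
read(): buf=[_ _ _ _ _], head=1, tail=1, size=0
write(46): buf=[_ 46 _ _ _], head=1, tail=2, size=1
write(20): buf=[_ 46 20 _ _], head=1, tail=3, size=2
write(84): buf=[_ 46 20 84 _], head=1, tail=4, size=3
read(): buf=[_ _ 20 84 _], head=2, tail=4, size=2
read(): buf=[_ _ _ 84 _], head=3, tail=4, size=1
write(48): buf=[_ _ _ 84 48], head=3, tail=0, size=2
write(67): buf=[67 _ _ 84 48], head=3, tail=1, size=3
write(74): buf=[67 74 _ 84 48], head=3, tail=2, size=4
read(): buf=[67 74 _ _ 48], head=4, tail=2, size=3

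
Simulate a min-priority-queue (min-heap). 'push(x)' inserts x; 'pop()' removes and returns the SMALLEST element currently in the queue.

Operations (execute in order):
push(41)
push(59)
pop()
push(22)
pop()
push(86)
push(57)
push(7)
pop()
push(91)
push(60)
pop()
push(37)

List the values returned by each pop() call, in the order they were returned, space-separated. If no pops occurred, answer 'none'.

Answer: 41 22 7 57

Derivation:
push(41): heap contents = [41]
push(59): heap contents = [41, 59]
pop() → 41: heap contents = [59]
push(22): heap contents = [22, 59]
pop() → 22: heap contents = [59]
push(86): heap contents = [59, 86]
push(57): heap contents = [57, 59, 86]
push(7): heap contents = [7, 57, 59, 86]
pop() → 7: heap contents = [57, 59, 86]
push(91): heap contents = [57, 59, 86, 91]
push(60): heap contents = [57, 59, 60, 86, 91]
pop() → 57: heap contents = [59, 60, 86, 91]
push(37): heap contents = [37, 59, 60, 86, 91]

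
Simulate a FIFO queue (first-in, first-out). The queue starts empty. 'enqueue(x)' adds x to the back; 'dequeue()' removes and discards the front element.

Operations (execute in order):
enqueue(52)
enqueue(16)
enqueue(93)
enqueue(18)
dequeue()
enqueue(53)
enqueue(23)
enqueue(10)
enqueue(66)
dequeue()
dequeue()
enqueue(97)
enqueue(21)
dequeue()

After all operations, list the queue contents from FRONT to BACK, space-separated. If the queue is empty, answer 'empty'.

Answer: 53 23 10 66 97 21

Derivation:
enqueue(52): [52]
enqueue(16): [52, 16]
enqueue(93): [52, 16, 93]
enqueue(18): [52, 16, 93, 18]
dequeue(): [16, 93, 18]
enqueue(53): [16, 93, 18, 53]
enqueue(23): [16, 93, 18, 53, 23]
enqueue(10): [16, 93, 18, 53, 23, 10]
enqueue(66): [16, 93, 18, 53, 23, 10, 66]
dequeue(): [93, 18, 53, 23, 10, 66]
dequeue(): [18, 53, 23, 10, 66]
enqueue(97): [18, 53, 23, 10, 66, 97]
enqueue(21): [18, 53, 23, 10, 66, 97, 21]
dequeue(): [53, 23, 10, 66, 97, 21]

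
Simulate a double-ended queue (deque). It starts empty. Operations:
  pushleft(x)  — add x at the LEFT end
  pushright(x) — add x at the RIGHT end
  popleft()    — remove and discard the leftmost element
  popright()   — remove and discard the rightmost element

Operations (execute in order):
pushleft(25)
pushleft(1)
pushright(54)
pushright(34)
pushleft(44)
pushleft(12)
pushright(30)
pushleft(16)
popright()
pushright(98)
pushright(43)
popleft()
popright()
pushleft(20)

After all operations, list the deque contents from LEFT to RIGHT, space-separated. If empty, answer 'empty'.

Answer: 20 12 44 1 25 54 34 98

Derivation:
pushleft(25): [25]
pushleft(1): [1, 25]
pushright(54): [1, 25, 54]
pushright(34): [1, 25, 54, 34]
pushleft(44): [44, 1, 25, 54, 34]
pushleft(12): [12, 44, 1, 25, 54, 34]
pushright(30): [12, 44, 1, 25, 54, 34, 30]
pushleft(16): [16, 12, 44, 1, 25, 54, 34, 30]
popright(): [16, 12, 44, 1, 25, 54, 34]
pushright(98): [16, 12, 44, 1, 25, 54, 34, 98]
pushright(43): [16, 12, 44, 1, 25, 54, 34, 98, 43]
popleft(): [12, 44, 1, 25, 54, 34, 98, 43]
popright(): [12, 44, 1, 25, 54, 34, 98]
pushleft(20): [20, 12, 44, 1, 25, 54, 34, 98]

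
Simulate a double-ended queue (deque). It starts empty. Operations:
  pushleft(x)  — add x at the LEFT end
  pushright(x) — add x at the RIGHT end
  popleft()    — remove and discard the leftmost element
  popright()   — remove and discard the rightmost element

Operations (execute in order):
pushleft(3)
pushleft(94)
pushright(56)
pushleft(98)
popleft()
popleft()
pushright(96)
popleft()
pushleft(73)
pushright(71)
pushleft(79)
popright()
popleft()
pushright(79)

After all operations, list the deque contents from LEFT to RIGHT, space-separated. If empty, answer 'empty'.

pushleft(3): [3]
pushleft(94): [94, 3]
pushright(56): [94, 3, 56]
pushleft(98): [98, 94, 3, 56]
popleft(): [94, 3, 56]
popleft(): [3, 56]
pushright(96): [3, 56, 96]
popleft(): [56, 96]
pushleft(73): [73, 56, 96]
pushright(71): [73, 56, 96, 71]
pushleft(79): [79, 73, 56, 96, 71]
popright(): [79, 73, 56, 96]
popleft(): [73, 56, 96]
pushright(79): [73, 56, 96, 79]

Answer: 73 56 96 79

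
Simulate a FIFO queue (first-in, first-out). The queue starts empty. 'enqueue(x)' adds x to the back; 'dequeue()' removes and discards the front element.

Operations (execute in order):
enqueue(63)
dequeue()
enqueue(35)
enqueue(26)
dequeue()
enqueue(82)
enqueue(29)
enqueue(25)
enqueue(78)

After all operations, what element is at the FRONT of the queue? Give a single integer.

enqueue(63): queue = [63]
dequeue(): queue = []
enqueue(35): queue = [35]
enqueue(26): queue = [35, 26]
dequeue(): queue = [26]
enqueue(82): queue = [26, 82]
enqueue(29): queue = [26, 82, 29]
enqueue(25): queue = [26, 82, 29, 25]
enqueue(78): queue = [26, 82, 29, 25, 78]

Answer: 26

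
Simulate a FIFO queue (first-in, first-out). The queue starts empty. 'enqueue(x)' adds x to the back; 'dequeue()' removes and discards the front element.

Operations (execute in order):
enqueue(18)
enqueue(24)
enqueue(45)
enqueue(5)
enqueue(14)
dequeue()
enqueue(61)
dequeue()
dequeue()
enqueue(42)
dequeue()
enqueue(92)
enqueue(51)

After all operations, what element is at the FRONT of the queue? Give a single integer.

enqueue(18): queue = [18]
enqueue(24): queue = [18, 24]
enqueue(45): queue = [18, 24, 45]
enqueue(5): queue = [18, 24, 45, 5]
enqueue(14): queue = [18, 24, 45, 5, 14]
dequeue(): queue = [24, 45, 5, 14]
enqueue(61): queue = [24, 45, 5, 14, 61]
dequeue(): queue = [45, 5, 14, 61]
dequeue(): queue = [5, 14, 61]
enqueue(42): queue = [5, 14, 61, 42]
dequeue(): queue = [14, 61, 42]
enqueue(92): queue = [14, 61, 42, 92]
enqueue(51): queue = [14, 61, 42, 92, 51]

Answer: 14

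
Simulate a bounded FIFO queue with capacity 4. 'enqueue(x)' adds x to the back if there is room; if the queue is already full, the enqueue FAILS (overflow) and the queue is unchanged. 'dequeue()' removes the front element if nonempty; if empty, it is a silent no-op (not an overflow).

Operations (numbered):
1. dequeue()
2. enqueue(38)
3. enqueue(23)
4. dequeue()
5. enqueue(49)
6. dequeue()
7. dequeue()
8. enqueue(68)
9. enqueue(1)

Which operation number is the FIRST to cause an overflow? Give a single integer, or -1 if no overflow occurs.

Answer: -1

Derivation:
1. dequeue(): empty, no-op, size=0
2. enqueue(38): size=1
3. enqueue(23): size=2
4. dequeue(): size=1
5. enqueue(49): size=2
6. dequeue(): size=1
7. dequeue(): size=0
8. enqueue(68): size=1
9. enqueue(1): size=2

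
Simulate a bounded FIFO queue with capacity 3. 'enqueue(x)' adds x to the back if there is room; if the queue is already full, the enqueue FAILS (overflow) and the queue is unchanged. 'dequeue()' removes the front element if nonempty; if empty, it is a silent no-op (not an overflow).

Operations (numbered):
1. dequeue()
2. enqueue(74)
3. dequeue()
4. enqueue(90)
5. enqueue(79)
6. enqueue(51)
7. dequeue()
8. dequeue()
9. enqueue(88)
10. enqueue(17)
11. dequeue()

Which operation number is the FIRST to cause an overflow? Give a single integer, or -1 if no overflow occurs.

1. dequeue(): empty, no-op, size=0
2. enqueue(74): size=1
3. dequeue(): size=0
4. enqueue(90): size=1
5. enqueue(79): size=2
6. enqueue(51): size=3
7. dequeue(): size=2
8. dequeue(): size=1
9. enqueue(88): size=2
10. enqueue(17): size=3
11. dequeue(): size=2

Answer: -1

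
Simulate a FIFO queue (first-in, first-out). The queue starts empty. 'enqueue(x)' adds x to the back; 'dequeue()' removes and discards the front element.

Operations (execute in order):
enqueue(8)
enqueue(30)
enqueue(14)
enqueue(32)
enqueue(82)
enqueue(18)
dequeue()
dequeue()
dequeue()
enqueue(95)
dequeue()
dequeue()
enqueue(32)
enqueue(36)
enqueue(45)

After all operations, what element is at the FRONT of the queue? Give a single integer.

Answer: 18

Derivation:
enqueue(8): queue = [8]
enqueue(30): queue = [8, 30]
enqueue(14): queue = [8, 30, 14]
enqueue(32): queue = [8, 30, 14, 32]
enqueue(82): queue = [8, 30, 14, 32, 82]
enqueue(18): queue = [8, 30, 14, 32, 82, 18]
dequeue(): queue = [30, 14, 32, 82, 18]
dequeue(): queue = [14, 32, 82, 18]
dequeue(): queue = [32, 82, 18]
enqueue(95): queue = [32, 82, 18, 95]
dequeue(): queue = [82, 18, 95]
dequeue(): queue = [18, 95]
enqueue(32): queue = [18, 95, 32]
enqueue(36): queue = [18, 95, 32, 36]
enqueue(45): queue = [18, 95, 32, 36, 45]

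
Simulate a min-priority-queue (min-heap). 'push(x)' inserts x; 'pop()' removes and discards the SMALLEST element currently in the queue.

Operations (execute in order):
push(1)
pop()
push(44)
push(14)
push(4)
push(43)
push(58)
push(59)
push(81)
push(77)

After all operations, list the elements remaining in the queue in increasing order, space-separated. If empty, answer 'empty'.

push(1): heap contents = [1]
pop() → 1: heap contents = []
push(44): heap contents = [44]
push(14): heap contents = [14, 44]
push(4): heap contents = [4, 14, 44]
push(43): heap contents = [4, 14, 43, 44]
push(58): heap contents = [4, 14, 43, 44, 58]
push(59): heap contents = [4, 14, 43, 44, 58, 59]
push(81): heap contents = [4, 14, 43, 44, 58, 59, 81]
push(77): heap contents = [4, 14, 43, 44, 58, 59, 77, 81]

Answer: 4 14 43 44 58 59 77 81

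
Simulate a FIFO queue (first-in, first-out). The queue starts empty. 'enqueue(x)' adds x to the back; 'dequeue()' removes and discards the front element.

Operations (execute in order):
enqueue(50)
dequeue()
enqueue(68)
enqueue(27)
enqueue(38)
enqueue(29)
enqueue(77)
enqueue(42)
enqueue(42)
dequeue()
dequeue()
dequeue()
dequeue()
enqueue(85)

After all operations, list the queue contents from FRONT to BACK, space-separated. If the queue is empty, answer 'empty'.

enqueue(50): [50]
dequeue(): []
enqueue(68): [68]
enqueue(27): [68, 27]
enqueue(38): [68, 27, 38]
enqueue(29): [68, 27, 38, 29]
enqueue(77): [68, 27, 38, 29, 77]
enqueue(42): [68, 27, 38, 29, 77, 42]
enqueue(42): [68, 27, 38, 29, 77, 42, 42]
dequeue(): [27, 38, 29, 77, 42, 42]
dequeue(): [38, 29, 77, 42, 42]
dequeue(): [29, 77, 42, 42]
dequeue(): [77, 42, 42]
enqueue(85): [77, 42, 42, 85]

Answer: 77 42 42 85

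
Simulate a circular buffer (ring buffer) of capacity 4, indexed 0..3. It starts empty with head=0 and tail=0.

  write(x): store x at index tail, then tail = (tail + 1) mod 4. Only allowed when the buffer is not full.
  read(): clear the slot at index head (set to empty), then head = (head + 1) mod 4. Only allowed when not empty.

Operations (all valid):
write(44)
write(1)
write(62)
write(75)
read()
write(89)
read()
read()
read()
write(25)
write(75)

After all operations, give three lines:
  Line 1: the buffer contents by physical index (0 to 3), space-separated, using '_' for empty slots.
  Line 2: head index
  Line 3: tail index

Answer: 89 25 75 _
0
3

Derivation:
write(44): buf=[44 _ _ _], head=0, tail=1, size=1
write(1): buf=[44 1 _ _], head=0, tail=2, size=2
write(62): buf=[44 1 62 _], head=0, tail=3, size=3
write(75): buf=[44 1 62 75], head=0, tail=0, size=4
read(): buf=[_ 1 62 75], head=1, tail=0, size=3
write(89): buf=[89 1 62 75], head=1, tail=1, size=4
read(): buf=[89 _ 62 75], head=2, tail=1, size=3
read(): buf=[89 _ _ 75], head=3, tail=1, size=2
read(): buf=[89 _ _ _], head=0, tail=1, size=1
write(25): buf=[89 25 _ _], head=0, tail=2, size=2
write(75): buf=[89 25 75 _], head=0, tail=3, size=3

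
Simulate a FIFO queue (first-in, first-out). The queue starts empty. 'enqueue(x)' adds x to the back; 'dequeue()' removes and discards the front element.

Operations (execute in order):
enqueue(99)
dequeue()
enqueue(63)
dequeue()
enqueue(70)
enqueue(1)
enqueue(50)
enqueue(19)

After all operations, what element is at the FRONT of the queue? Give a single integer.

Answer: 70

Derivation:
enqueue(99): queue = [99]
dequeue(): queue = []
enqueue(63): queue = [63]
dequeue(): queue = []
enqueue(70): queue = [70]
enqueue(1): queue = [70, 1]
enqueue(50): queue = [70, 1, 50]
enqueue(19): queue = [70, 1, 50, 19]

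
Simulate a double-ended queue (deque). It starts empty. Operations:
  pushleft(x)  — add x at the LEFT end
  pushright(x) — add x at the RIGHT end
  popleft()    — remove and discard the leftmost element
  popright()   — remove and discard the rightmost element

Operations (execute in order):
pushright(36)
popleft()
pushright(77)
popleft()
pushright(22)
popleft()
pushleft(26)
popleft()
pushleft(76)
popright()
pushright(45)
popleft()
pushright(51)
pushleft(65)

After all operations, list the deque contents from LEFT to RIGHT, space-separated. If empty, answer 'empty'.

pushright(36): [36]
popleft(): []
pushright(77): [77]
popleft(): []
pushright(22): [22]
popleft(): []
pushleft(26): [26]
popleft(): []
pushleft(76): [76]
popright(): []
pushright(45): [45]
popleft(): []
pushright(51): [51]
pushleft(65): [65, 51]

Answer: 65 51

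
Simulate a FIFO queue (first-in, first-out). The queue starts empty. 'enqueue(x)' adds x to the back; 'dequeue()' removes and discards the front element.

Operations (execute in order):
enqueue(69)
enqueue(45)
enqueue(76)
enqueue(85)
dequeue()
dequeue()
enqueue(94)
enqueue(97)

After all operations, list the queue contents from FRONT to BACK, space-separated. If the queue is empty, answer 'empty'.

Answer: 76 85 94 97

Derivation:
enqueue(69): [69]
enqueue(45): [69, 45]
enqueue(76): [69, 45, 76]
enqueue(85): [69, 45, 76, 85]
dequeue(): [45, 76, 85]
dequeue(): [76, 85]
enqueue(94): [76, 85, 94]
enqueue(97): [76, 85, 94, 97]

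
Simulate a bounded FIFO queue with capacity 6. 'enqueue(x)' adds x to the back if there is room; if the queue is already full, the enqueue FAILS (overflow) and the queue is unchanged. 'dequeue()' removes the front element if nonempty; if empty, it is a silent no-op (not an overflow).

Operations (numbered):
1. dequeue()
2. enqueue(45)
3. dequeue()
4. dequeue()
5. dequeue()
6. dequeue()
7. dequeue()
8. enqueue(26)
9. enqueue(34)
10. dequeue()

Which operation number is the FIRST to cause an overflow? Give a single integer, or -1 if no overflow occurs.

1. dequeue(): empty, no-op, size=0
2. enqueue(45): size=1
3. dequeue(): size=0
4. dequeue(): empty, no-op, size=0
5. dequeue(): empty, no-op, size=0
6. dequeue(): empty, no-op, size=0
7. dequeue(): empty, no-op, size=0
8. enqueue(26): size=1
9. enqueue(34): size=2
10. dequeue(): size=1

Answer: -1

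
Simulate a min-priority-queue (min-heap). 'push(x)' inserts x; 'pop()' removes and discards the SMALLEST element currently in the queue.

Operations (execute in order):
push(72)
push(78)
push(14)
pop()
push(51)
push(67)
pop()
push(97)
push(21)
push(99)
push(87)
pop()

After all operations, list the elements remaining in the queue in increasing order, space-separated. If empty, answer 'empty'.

Answer: 67 72 78 87 97 99

Derivation:
push(72): heap contents = [72]
push(78): heap contents = [72, 78]
push(14): heap contents = [14, 72, 78]
pop() → 14: heap contents = [72, 78]
push(51): heap contents = [51, 72, 78]
push(67): heap contents = [51, 67, 72, 78]
pop() → 51: heap contents = [67, 72, 78]
push(97): heap contents = [67, 72, 78, 97]
push(21): heap contents = [21, 67, 72, 78, 97]
push(99): heap contents = [21, 67, 72, 78, 97, 99]
push(87): heap contents = [21, 67, 72, 78, 87, 97, 99]
pop() → 21: heap contents = [67, 72, 78, 87, 97, 99]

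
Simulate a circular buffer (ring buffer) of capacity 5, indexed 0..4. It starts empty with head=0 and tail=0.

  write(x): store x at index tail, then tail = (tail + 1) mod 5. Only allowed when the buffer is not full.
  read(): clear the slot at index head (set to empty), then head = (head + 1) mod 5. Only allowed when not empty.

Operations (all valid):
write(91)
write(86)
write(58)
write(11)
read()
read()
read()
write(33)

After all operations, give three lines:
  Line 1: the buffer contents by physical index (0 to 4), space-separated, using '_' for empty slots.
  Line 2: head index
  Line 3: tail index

write(91): buf=[91 _ _ _ _], head=0, tail=1, size=1
write(86): buf=[91 86 _ _ _], head=0, tail=2, size=2
write(58): buf=[91 86 58 _ _], head=0, tail=3, size=3
write(11): buf=[91 86 58 11 _], head=0, tail=4, size=4
read(): buf=[_ 86 58 11 _], head=1, tail=4, size=3
read(): buf=[_ _ 58 11 _], head=2, tail=4, size=2
read(): buf=[_ _ _ 11 _], head=3, tail=4, size=1
write(33): buf=[_ _ _ 11 33], head=3, tail=0, size=2

Answer: _ _ _ 11 33
3
0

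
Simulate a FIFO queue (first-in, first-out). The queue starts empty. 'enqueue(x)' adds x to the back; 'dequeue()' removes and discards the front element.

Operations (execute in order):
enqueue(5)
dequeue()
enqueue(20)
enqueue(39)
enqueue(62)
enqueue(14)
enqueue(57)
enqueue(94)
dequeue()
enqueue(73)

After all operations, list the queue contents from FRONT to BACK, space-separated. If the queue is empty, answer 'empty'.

enqueue(5): [5]
dequeue(): []
enqueue(20): [20]
enqueue(39): [20, 39]
enqueue(62): [20, 39, 62]
enqueue(14): [20, 39, 62, 14]
enqueue(57): [20, 39, 62, 14, 57]
enqueue(94): [20, 39, 62, 14, 57, 94]
dequeue(): [39, 62, 14, 57, 94]
enqueue(73): [39, 62, 14, 57, 94, 73]

Answer: 39 62 14 57 94 73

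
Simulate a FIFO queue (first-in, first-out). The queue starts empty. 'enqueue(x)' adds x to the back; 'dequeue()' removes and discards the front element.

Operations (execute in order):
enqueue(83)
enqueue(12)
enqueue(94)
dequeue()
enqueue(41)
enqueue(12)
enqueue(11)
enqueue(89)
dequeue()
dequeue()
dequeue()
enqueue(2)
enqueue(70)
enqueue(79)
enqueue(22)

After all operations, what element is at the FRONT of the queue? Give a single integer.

enqueue(83): queue = [83]
enqueue(12): queue = [83, 12]
enqueue(94): queue = [83, 12, 94]
dequeue(): queue = [12, 94]
enqueue(41): queue = [12, 94, 41]
enqueue(12): queue = [12, 94, 41, 12]
enqueue(11): queue = [12, 94, 41, 12, 11]
enqueue(89): queue = [12, 94, 41, 12, 11, 89]
dequeue(): queue = [94, 41, 12, 11, 89]
dequeue(): queue = [41, 12, 11, 89]
dequeue(): queue = [12, 11, 89]
enqueue(2): queue = [12, 11, 89, 2]
enqueue(70): queue = [12, 11, 89, 2, 70]
enqueue(79): queue = [12, 11, 89, 2, 70, 79]
enqueue(22): queue = [12, 11, 89, 2, 70, 79, 22]

Answer: 12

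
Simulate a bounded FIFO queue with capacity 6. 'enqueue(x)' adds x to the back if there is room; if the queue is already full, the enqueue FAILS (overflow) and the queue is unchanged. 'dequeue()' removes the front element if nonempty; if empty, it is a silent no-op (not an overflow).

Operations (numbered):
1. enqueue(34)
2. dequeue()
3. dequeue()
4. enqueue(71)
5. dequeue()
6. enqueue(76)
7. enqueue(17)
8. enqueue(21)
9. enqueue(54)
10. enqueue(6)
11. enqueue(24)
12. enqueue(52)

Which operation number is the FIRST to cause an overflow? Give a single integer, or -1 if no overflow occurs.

Answer: 12

Derivation:
1. enqueue(34): size=1
2. dequeue(): size=0
3. dequeue(): empty, no-op, size=0
4. enqueue(71): size=1
5. dequeue(): size=0
6. enqueue(76): size=1
7. enqueue(17): size=2
8. enqueue(21): size=3
9. enqueue(54): size=4
10. enqueue(6): size=5
11. enqueue(24): size=6
12. enqueue(52): size=6=cap → OVERFLOW (fail)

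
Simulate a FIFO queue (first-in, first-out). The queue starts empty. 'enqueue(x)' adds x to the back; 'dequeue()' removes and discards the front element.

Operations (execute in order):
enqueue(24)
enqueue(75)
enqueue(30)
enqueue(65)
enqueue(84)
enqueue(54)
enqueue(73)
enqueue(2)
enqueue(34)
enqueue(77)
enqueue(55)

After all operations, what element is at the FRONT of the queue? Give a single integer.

enqueue(24): queue = [24]
enqueue(75): queue = [24, 75]
enqueue(30): queue = [24, 75, 30]
enqueue(65): queue = [24, 75, 30, 65]
enqueue(84): queue = [24, 75, 30, 65, 84]
enqueue(54): queue = [24, 75, 30, 65, 84, 54]
enqueue(73): queue = [24, 75, 30, 65, 84, 54, 73]
enqueue(2): queue = [24, 75, 30, 65, 84, 54, 73, 2]
enqueue(34): queue = [24, 75, 30, 65, 84, 54, 73, 2, 34]
enqueue(77): queue = [24, 75, 30, 65, 84, 54, 73, 2, 34, 77]
enqueue(55): queue = [24, 75, 30, 65, 84, 54, 73, 2, 34, 77, 55]

Answer: 24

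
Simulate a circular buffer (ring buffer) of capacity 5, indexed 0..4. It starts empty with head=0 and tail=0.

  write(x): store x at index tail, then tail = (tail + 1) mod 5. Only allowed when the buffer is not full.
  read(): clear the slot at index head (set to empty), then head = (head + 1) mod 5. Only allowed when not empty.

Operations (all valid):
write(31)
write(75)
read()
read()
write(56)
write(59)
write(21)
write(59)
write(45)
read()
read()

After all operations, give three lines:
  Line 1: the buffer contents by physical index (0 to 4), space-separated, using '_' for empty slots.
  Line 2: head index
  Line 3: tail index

write(31): buf=[31 _ _ _ _], head=0, tail=1, size=1
write(75): buf=[31 75 _ _ _], head=0, tail=2, size=2
read(): buf=[_ 75 _ _ _], head=1, tail=2, size=1
read(): buf=[_ _ _ _ _], head=2, tail=2, size=0
write(56): buf=[_ _ 56 _ _], head=2, tail=3, size=1
write(59): buf=[_ _ 56 59 _], head=2, tail=4, size=2
write(21): buf=[_ _ 56 59 21], head=2, tail=0, size=3
write(59): buf=[59 _ 56 59 21], head=2, tail=1, size=4
write(45): buf=[59 45 56 59 21], head=2, tail=2, size=5
read(): buf=[59 45 _ 59 21], head=3, tail=2, size=4
read(): buf=[59 45 _ _ 21], head=4, tail=2, size=3

Answer: 59 45 _ _ 21
4
2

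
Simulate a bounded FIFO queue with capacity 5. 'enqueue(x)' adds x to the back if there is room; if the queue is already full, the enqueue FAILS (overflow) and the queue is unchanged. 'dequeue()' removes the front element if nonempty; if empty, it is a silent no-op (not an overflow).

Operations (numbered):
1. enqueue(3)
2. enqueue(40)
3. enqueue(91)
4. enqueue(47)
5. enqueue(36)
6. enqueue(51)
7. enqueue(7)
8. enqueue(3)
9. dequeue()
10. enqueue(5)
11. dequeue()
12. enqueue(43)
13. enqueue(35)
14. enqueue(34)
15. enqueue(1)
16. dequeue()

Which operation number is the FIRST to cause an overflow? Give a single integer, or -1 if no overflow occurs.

1. enqueue(3): size=1
2. enqueue(40): size=2
3. enqueue(91): size=3
4. enqueue(47): size=4
5. enqueue(36): size=5
6. enqueue(51): size=5=cap → OVERFLOW (fail)
7. enqueue(7): size=5=cap → OVERFLOW (fail)
8. enqueue(3): size=5=cap → OVERFLOW (fail)
9. dequeue(): size=4
10. enqueue(5): size=5
11. dequeue(): size=4
12. enqueue(43): size=5
13. enqueue(35): size=5=cap → OVERFLOW (fail)
14. enqueue(34): size=5=cap → OVERFLOW (fail)
15. enqueue(1): size=5=cap → OVERFLOW (fail)
16. dequeue(): size=4

Answer: 6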